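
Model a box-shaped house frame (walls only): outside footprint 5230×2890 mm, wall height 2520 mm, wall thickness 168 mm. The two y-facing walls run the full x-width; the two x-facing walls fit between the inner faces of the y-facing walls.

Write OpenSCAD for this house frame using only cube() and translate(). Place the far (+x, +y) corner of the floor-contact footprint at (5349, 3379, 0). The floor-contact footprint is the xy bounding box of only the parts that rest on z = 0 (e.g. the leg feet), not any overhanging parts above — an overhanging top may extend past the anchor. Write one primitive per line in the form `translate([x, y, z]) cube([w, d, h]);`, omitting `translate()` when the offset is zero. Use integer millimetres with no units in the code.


translate([119, 489, 0]) cube([5230, 168, 2520]);
translate([119, 3211, 0]) cube([5230, 168, 2520]);
translate([119, 657, 0]) cube([168, 2554, 2520]);
translate([5181, 657, 0]) cube([168, 2554, 2520]);


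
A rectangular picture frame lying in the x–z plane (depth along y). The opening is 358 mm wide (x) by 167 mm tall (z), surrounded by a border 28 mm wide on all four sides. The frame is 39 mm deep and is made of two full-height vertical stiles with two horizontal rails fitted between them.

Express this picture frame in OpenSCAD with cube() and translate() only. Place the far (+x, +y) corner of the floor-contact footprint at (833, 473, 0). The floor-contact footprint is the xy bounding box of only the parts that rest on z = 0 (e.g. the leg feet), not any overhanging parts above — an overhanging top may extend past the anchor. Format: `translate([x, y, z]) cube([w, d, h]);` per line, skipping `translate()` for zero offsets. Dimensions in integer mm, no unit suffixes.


translate([419, 434, 0]) cube([28, 39, 223]);
translate([805, 434, 0]) cube([28, 39, 223]);
translate([447, 434, 0]) cube([358, 39, 28]);
translate([447, 434, 195]) cube([358, 39, 28]);


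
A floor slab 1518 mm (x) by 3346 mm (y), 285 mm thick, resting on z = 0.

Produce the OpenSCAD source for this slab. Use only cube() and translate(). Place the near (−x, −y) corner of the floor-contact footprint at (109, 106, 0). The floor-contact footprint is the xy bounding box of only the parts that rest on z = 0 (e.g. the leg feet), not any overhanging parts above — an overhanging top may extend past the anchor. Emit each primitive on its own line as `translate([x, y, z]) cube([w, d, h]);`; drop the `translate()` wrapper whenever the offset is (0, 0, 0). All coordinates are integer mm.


translate([109, 106, 0]) cube([1518, 3346, 285]);


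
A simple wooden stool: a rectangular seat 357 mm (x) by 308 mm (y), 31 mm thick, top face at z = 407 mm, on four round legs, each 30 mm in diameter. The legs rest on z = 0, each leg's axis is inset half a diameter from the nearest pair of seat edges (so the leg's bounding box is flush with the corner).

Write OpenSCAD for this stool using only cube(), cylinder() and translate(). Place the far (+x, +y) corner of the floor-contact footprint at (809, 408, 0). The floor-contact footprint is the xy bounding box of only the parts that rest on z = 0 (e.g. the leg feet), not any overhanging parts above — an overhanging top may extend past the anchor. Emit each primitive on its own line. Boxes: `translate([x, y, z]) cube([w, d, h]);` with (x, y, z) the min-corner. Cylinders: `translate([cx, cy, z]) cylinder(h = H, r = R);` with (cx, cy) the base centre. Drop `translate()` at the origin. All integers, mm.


translate([452, 100, 376]) cube([357, 308, 31]);
translate([467, 115, 0]) cylinder(h = 376, r = 15);
translate([794, 115, 0]) cylinder(h = 376, r = 15);
translate([467, 393, 0]) cylinder(h = 376, r = 15);
translate([794, 393, 0]) cylinder(h = 376, r = 15);


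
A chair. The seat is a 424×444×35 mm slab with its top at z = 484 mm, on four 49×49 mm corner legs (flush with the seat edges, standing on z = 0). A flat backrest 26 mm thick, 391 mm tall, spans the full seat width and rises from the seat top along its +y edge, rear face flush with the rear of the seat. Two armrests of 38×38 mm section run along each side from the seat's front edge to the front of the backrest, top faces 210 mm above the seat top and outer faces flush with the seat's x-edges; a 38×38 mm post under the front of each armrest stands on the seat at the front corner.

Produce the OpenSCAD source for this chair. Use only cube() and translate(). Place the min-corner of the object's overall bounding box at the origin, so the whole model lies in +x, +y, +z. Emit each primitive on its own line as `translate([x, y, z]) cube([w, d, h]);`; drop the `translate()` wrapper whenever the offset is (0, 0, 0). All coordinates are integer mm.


translate([0, 0, 449]) cube([424, 444, 35]);
cube([49, 49, 449]);
translate([375, 0, 0]) cube([49, 49, 449]);
translate([0, 395, 0]) cube([49, 49, 449]);
translate([375, 395, 0]) cube([49, 49, 449]);
translate([0, 418, 484]) cube([424, 26, 391]);
translate([0, 0, 656]) cube([38, 418, 38]);
translate([386, 0, 656]) cube([38, 418, 38]);
translate([0, 0, 484]) cube([38, 38, 172]);
translate([386, 0, 484]) cube([38, 38, 172]);


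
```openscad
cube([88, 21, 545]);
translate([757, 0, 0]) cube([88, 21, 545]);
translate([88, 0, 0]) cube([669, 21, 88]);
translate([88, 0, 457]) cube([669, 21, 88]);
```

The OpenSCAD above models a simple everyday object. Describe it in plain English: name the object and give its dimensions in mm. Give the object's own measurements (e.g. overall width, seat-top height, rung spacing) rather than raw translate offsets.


A rectangular picture frame lying in the x–z plane (depth along y). The opening is 669 mm wide (x) by 369 mm tall (z), surrounded by a border 88 mm wide on all four sides. The frame is 21 mm deep and is made of two full-height vertical stiles with two horizontal rails fitted between them.


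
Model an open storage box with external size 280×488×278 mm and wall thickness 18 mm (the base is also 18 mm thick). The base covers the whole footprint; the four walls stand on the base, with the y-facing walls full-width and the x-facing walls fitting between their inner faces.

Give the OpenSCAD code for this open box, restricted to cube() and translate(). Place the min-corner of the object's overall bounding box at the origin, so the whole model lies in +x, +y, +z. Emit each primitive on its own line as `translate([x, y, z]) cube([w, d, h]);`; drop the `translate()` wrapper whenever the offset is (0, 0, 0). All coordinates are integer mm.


cube([280, 488, 18]);
translate([0, 0, 18]) cube([280, 18, 260]);
translate([0, 470, 18]) cube([280, 18, 260]);
translate([0, 18, 18]) cube([18, 452, 260]);
translate([262, 18, 18]) cube([18, 452, 260]);


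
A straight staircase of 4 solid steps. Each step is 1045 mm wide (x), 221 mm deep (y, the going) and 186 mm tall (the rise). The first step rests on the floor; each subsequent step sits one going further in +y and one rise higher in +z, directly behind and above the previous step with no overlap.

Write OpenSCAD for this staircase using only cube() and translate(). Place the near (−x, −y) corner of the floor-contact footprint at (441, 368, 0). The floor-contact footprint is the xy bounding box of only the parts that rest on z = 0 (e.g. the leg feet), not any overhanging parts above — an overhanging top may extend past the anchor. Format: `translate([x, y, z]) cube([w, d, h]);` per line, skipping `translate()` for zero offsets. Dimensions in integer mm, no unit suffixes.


translate([441, 368, 0]) cube([1045, 221, 186]);
translate([441, 589, 186]) cube([1045, 221, 186]);
translate([441, 810, 372]) cube([1045, 221, 186]);
translate([441, 1031, 558]) cube([1045, 221, 186]);


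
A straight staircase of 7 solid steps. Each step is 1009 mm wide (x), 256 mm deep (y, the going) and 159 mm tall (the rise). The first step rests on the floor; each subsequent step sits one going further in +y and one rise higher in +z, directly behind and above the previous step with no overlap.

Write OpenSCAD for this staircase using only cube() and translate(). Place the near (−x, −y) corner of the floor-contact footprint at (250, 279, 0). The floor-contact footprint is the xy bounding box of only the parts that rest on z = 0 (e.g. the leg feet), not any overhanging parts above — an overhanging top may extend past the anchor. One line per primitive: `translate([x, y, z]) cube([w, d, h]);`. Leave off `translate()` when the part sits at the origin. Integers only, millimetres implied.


translate([250, 279, 0]) cube([1009, 256, 159]);
translate([250, 535, 159]) cube([1009, 256, 159]);
translate([250, 791, 318]) cube([1009, 256, 159]);
translate([250, 1047, 477]) cube([1009, 256, 159]);
translate([250, 1303, 636]) cube([1009, 256, 159]);
translate([250, 1559, 795]) cube([1009, 256, 159]);
translate([250, 1815, 954]) cube([1009, 256, 159]);


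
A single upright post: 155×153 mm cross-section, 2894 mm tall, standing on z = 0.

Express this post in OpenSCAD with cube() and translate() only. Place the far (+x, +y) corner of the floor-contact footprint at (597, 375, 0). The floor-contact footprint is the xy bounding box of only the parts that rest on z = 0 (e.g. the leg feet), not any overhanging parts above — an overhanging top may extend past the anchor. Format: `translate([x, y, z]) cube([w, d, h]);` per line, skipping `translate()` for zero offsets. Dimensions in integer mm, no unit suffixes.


translate([442, 222, 0]) cube([155, 153, 2894]);


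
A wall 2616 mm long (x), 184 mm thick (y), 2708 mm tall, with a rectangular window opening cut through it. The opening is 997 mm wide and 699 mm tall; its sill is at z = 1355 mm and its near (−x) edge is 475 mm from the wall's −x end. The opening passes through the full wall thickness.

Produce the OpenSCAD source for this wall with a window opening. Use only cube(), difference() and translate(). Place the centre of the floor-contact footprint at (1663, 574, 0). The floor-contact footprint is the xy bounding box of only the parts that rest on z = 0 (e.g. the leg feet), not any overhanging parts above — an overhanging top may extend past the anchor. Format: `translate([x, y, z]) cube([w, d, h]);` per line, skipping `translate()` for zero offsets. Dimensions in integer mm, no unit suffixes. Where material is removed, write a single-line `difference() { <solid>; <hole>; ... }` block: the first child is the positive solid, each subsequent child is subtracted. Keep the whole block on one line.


difference() { translate([355, 482, 0]) cube([2616, 184, 2708]); translate([830, 482, 1355]) cube([997, 184, 699]); }


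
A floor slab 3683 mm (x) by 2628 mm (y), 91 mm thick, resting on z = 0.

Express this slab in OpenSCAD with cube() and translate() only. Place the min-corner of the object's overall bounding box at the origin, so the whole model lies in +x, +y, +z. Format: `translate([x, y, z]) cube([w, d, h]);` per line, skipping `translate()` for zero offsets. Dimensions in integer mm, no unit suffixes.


cube([3683, 2628, 91]);


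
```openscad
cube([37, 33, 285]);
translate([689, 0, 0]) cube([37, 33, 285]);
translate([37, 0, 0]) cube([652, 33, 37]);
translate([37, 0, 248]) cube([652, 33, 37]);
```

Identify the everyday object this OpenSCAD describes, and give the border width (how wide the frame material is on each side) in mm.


A picture frame. The border width is 37 mm.

Four thin pieces enclosing a rectangular opening — a picture frame. The two full-height stiles are 285 mm tall; the top rail sits at z = 248 and is 37 mm tall, so the border above the opening is 285 − 248 = 37 mm, matching the stile x-width.


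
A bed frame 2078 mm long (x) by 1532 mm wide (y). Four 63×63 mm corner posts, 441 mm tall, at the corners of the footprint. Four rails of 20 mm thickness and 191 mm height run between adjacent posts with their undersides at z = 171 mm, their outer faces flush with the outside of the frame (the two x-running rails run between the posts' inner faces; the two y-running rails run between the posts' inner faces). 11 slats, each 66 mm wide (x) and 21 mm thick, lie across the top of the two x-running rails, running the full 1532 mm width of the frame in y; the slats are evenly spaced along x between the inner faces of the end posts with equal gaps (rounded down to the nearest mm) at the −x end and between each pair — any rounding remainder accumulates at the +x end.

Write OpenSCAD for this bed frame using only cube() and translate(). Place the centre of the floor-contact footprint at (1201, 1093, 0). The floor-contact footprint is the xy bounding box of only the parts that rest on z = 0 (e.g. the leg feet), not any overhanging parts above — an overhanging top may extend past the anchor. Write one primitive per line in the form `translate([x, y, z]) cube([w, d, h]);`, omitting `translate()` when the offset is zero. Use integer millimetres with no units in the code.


translate([162, 327, 0]) cube([63, 63, 441]);
translate([162, 1796, 0]) cube([63, 63, 441]);
translate([2177, 327, 0]) cube([63, 63, 441]);
translate([2177, 1796, 0]) cube([63, 63, 441]);
translate([225, 327, 171]) cube([1952, 20, 191]);
translate([225, 1839, 171]) cube([1952, 20, 191]);
translate([162, 390, 171]) cube([20, 1406, 191]);
translate([2220, 390, 171]) cube([20, 1406, 191]);
translate([327, 327, 362]) cube([66, 1532, 21]);
translate([495, 327, 362]) cube([66, 1532, 21]);
translate([663, 327, 362]) cube([66, 1532, 21]);
translate([831, 327, 362]) cube([66, 1532, 21]);
translate([999, 327, 362]) cube([66, 1532, 21]);
translate([1167, 327, 362]) cube([66, 1532, 21]);
translate([1335, 327, 362]) cube([66, 1532, 21]);
translate([1503, 327, 362]) cube([66, 1532, 21]);
translate([1671, 327, 362]) cube([66, 1532, 21]);
translate([1839, 327, 362]) cube([66, 1532, 21]);
translate([2007, 327, 362]) cube([66, 1532, 21]);


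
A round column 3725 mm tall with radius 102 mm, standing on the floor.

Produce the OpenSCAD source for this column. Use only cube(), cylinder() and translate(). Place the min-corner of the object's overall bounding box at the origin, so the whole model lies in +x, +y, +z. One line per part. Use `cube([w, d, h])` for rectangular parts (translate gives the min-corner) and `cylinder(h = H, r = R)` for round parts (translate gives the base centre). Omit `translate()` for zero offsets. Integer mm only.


translate([102, 102, 0]) cylinder(h = 3725, r = 102);


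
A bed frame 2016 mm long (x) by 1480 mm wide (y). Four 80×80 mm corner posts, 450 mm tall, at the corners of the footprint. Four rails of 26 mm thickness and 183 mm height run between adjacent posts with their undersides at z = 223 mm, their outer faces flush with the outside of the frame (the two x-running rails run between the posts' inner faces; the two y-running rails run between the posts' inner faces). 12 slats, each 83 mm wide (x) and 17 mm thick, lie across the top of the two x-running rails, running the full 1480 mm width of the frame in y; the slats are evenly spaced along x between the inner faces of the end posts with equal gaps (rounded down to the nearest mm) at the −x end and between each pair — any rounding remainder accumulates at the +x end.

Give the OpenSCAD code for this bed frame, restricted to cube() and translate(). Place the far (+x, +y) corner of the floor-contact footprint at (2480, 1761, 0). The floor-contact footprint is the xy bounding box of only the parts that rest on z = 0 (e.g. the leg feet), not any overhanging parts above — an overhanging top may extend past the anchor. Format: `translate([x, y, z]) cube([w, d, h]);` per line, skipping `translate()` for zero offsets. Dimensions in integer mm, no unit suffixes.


translate([464, 281, 0]) cube([80, 80, 450]);
translate([464, 1681, 0]) cube([80, 80, 450]);
translate([2400, 281, 0]) cube([80, 80, 450]);
translate([2400, 1681, 0]) cube([80, 80, 450]);
translate([544, 281, 223]) cube([1856, 26, 183]);
translate([544, 1735, 223]) cube([1856, 26, 183]);
translate([464, 361, 223]) cube([26, 1320, 183]);
translate([2454, 361, 223]) cube([26, 1320, 183]);
translate([610, 281, 406]) cube([83, 1480, 17]);
translate([759, 281, 406]) cube([83, 1480, 17]);
translate([908, 281, 406]) cube([83, 1480, 17]);
translate([1057, 281, 406]) cube([83, 1480, 17]);
translate([1206, 281, 406]) cube([83, 1480, 17]);
translate([1355, 281, 406]) cube([83, 1480, 17]);
translate([1504, 281, 406]) cube([83, 1480, 17]);
translate([1653, 281, 406]) cube([83, 1480, 17]);
translate([1802, 281, 406]) cube([83, 1480, 17]);
translate([1951, 281, 406]) cube([83, 1480, 17]);
translate([2100, 281, 406]) cube([83, 1480, 17]);
translate([2249, 281, 406]) cube([83, 1480, 17]);


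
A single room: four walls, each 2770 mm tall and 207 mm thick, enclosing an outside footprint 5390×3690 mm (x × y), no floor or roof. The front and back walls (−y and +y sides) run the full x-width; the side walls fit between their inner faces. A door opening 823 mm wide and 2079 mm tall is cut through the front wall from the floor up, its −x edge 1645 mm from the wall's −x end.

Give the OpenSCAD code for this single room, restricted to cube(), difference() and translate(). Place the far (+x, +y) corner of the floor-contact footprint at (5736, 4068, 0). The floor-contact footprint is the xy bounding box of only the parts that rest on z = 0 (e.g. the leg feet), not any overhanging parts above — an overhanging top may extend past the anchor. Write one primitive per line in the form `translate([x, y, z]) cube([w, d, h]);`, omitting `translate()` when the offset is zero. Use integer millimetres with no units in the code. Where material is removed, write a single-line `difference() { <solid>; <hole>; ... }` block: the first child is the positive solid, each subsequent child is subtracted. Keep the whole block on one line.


difference() { translate([346, 378, 0]) cube([5390, 207, 2770]); translate([1991, 378, 0]) cube([823, 207, 2079]); }
translate([346, 3861, 0]) cube([5390, 207, 2770]);
translate([346, 585, 0]) cube([207, 3276, 2770]);
translate([5529, 585, 0]) cube([207, 3276, 2770]);


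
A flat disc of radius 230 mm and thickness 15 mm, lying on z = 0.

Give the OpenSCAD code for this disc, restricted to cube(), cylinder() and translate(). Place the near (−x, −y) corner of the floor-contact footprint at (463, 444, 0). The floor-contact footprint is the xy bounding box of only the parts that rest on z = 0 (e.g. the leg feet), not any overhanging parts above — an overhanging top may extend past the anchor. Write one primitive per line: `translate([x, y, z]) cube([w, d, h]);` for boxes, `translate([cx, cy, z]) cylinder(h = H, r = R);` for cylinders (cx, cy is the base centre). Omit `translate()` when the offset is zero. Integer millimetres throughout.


translate([693, 674, 0]) cylinder(h = 15, r = 230);


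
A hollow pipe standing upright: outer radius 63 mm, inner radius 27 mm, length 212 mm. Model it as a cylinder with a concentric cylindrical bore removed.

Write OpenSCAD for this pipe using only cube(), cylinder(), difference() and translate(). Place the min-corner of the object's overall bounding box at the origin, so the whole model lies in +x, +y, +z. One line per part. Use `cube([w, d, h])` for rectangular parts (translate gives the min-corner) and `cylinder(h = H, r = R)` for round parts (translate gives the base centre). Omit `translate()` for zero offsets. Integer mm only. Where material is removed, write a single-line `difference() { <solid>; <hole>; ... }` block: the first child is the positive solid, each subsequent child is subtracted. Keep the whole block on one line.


difference() { translate([63, 63, 0]) cylinder(h = 212, r = 63); translate([63, 63, 0]) cylinder(h = 212, r = 27); }


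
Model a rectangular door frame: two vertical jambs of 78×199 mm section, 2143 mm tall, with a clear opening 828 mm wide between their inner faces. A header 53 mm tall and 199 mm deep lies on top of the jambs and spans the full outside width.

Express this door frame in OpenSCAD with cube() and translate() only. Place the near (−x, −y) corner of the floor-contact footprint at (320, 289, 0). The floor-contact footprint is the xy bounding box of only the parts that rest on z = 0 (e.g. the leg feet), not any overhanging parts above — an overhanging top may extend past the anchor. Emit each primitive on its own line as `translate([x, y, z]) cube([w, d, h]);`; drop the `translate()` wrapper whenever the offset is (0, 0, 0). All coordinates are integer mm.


translate([320, 289, 0]) cube([78, 199, 2143]);
translate([1226, 289, 0]) cube([78, 199, 2143]);
translate([320, 289, 2143]) cube([984, 199, 53]);


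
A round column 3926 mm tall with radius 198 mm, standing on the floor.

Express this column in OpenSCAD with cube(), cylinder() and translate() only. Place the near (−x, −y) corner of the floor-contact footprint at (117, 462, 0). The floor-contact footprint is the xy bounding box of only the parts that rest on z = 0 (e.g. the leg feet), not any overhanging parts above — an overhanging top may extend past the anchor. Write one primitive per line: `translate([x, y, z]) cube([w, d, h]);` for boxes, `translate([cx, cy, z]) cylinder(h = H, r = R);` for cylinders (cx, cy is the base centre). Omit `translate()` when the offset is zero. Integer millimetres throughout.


translate([315, 660, 0]) cylinder(h = 3926, r = 198);


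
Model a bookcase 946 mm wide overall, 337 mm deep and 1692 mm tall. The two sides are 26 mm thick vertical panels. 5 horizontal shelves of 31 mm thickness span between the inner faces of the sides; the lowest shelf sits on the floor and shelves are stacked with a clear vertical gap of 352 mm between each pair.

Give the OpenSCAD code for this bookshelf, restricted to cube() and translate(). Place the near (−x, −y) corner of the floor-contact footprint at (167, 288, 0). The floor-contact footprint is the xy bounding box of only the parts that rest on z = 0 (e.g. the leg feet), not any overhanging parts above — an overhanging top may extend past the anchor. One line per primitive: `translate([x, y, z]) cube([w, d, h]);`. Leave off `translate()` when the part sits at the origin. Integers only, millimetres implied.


translate([167, 288, 0]) cube([26, 337, 1692]);
translate([1087, 288, 0]) cube([26, 337, 1692]);
translate([193, 288, 0]) cube([894, 337, 31]);
translate([193, 288, 383]) cube([894, 337, 31]);
translate([193, 288, 766]) cube([894, 337, 31]);
translate([193, 288, 1149]) cube([894, 337, 31]);
translate([193, 288, 1532]) cube([894, 337, 31]);


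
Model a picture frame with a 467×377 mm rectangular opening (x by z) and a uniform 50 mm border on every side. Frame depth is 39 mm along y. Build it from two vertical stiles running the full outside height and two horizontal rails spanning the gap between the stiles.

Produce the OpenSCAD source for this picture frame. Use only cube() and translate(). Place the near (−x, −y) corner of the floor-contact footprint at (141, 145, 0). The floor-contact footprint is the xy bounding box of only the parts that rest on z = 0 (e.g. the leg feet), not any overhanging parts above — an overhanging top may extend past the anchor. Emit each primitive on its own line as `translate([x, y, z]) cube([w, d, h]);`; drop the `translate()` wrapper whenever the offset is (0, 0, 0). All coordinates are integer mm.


translate([141, 145, 0]) cube([50, 39, 477]);
translate([658, 145, 0]) cube([50, 39, 477]);
translate([191, 145, 0]) cube([467, 39, 50]);
translate([191, 145, 427]) cube([467, 39, 50]);


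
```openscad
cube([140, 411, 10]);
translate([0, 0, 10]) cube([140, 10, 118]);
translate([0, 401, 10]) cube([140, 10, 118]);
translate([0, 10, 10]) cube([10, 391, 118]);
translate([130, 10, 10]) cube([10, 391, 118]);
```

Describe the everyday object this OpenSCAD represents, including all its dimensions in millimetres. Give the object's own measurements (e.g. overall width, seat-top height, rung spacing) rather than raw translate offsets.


An open-topped rectangular box: outside dimensions 140×411×128 mm, with a uniform wall and base thickness of 10 mm. The base is a full 140×411 slab on the floor; four walls sit on top of the base. The front and back walls (the −y and +y sides) span the full width; the two side walls fit between them.


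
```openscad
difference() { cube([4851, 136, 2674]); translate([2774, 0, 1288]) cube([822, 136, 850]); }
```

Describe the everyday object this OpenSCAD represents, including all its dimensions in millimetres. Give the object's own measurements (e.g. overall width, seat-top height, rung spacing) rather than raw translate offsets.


A wall 4851 mm long (x), 136 mm thick (y), 2674 mm tall, with a rectangular window opening cut through it. The opening is 822 mm wide and 850 mm tall; its sill is at z = 1288 mm and its near (−x) edge is 2774 mm from the wall's −x end. The opening passes through the full wall thickness.


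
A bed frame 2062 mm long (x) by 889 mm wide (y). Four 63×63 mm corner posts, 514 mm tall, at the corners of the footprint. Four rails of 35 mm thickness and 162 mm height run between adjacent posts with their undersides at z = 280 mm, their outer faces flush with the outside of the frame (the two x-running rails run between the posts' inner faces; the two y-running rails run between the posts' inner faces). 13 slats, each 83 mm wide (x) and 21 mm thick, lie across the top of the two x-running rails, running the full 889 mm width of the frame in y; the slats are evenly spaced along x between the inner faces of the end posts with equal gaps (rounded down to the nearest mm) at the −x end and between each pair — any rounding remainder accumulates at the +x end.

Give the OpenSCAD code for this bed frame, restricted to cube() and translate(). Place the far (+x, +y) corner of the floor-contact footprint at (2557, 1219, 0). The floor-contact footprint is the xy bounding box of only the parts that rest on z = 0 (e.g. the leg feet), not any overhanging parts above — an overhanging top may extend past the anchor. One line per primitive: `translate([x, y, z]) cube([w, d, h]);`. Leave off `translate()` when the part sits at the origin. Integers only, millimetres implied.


// slat z = rail_z + rail_h = 280 + 162 = 442
// slat gap = ⌊(1936 − 13·83) / 14⌋ = 61
translate([495, 330, 0]) cube([63, 63, 514]);
translate([495, 1156, 0]) cube([63, 63, 514]);
translate([2494, 330, 0]) cube([63, 63, 514]);
translate([2494, 1156, 0]) cube([63, 63, 514]);
translate([558, 330, 280]) cube([1936, 35, 162]);
translate([558, 1184, 280]) cube([1936, 35, 162]);
translate([495, 393, 280]) cube([35, 763, 162]);
translate([2522, 393, 280]) cube([35, 763, 162]);
translate([619, 330, 442]) cube([83, 889, 21]);
translate([763, 330, 442]) cube([83, 889, 21]);
translate([907, 330, 442]) cube([83, 889, 21]);
translate([1051, 330, 442]) cube([83, 889, 21]);
translate([1195, 330, 442]) cube([83, 889, 21]);
translate([1339, 330, 442]) cube([83, 889, 21]);
translate([1483, 330, 442]) cube([83, 889, 21]);
translate([1627, 330, 442]) cube([83, 889, 21]);
translate([1771, 330, 442]) cube([83, 889, 21]);
translate([1915, 330, 442]) cube([83, 889, 21]);
translate([2059, 330, 442]) cube([83, 889, 21]);
translate([2203, 330, 442]) cube([83, 889, 21]);
translate([2347, 330, 442]) cube([83, 889, 21]);


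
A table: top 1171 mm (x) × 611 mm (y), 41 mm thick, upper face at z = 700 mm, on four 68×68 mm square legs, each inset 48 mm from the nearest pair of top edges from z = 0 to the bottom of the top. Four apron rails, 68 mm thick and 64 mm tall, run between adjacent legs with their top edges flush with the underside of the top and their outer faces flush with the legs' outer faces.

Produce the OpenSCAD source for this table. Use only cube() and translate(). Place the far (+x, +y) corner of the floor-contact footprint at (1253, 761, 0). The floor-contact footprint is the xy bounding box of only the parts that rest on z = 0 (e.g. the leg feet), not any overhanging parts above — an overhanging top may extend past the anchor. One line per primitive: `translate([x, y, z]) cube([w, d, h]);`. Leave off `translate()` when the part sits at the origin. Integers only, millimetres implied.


translate([130, 198, 659]) cube([1171, 611, 41]);
translate([178, 246, 0]) cube([68, 68, 659]);
translate([1185, 246, 0]) cube([68, 68, 659]);
translate([178, 693, 0]) cube([68, 68, 659]);
translate([1185, 693, 0]) cube([68, 68, 659]);
translate([246, 246, 595]) cube([939, 68, 64]);
translate([246, 693, 595]) cube([939, 68, 64]);
translate([178, 314, 595]) cube([68, 379, 64]);
translate([1185, 314, 595]) cube([68, 379, 64]);


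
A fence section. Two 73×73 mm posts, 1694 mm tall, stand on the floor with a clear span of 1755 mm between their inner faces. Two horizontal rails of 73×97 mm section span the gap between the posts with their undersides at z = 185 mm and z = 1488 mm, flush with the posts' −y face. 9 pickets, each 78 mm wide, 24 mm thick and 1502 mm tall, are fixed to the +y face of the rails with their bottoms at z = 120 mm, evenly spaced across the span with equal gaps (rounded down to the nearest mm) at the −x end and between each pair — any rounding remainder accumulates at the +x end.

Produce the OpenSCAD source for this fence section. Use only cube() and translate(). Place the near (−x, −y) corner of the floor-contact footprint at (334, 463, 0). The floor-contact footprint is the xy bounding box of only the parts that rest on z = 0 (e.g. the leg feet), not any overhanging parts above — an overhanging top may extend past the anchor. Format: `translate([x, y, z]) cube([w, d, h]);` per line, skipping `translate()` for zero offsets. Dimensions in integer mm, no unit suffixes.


translate([334, 463, 0]) cube([73, 73, 1694]);
translate([2162, 463, 0]) cube([73, 73, 1694]);
translate([407, 463, 185]) cube([1755, 73, 97]);
translate([407, 463, 1488]) cube([1755, 73, 97]);
translate([512, 536, 120]) cube([78, 24, 1502]);
translate([695, 536, 120]) cube([78, 24, 1502]);
translate([878, 536, 120]) cube([78, 24, 1502]);
translate([1061, 536, 120]) cube([78, 24, 1502]);
translate([1244, 536, 120]) cube([78, 24, 1502]);
translate([1427, 536, 120]) cube([78, 24, 1502]);
translate([1610, 536, 120]) cube([78, 24, 1502]);
translate([1793, 536, 120]) cube([78, 24, 1502]);
translate([1976, 536, 120]) cube([78, 24, 1502]);


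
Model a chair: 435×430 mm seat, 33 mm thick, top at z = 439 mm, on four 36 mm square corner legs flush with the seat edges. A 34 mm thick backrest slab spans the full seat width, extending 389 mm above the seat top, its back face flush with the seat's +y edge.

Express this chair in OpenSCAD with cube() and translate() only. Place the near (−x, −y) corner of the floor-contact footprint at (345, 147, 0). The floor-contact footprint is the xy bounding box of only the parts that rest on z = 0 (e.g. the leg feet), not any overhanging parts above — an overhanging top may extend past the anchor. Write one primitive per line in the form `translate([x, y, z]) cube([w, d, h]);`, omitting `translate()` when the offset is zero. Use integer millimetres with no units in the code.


translate([345, 147, 406]) cube([435, 430, 33]);
translate([345, 147, 0]) cube([36, 36, 406]);
translate([744, 147, 0]) cube([36, 36, 406]);
translate([345, 541, 0]) cube([36, 36, 406]);
translate([744, 541, 0]) cube([36, 36, 406]);
translate([345, 543, 439]) cube([435, 34, 389]);


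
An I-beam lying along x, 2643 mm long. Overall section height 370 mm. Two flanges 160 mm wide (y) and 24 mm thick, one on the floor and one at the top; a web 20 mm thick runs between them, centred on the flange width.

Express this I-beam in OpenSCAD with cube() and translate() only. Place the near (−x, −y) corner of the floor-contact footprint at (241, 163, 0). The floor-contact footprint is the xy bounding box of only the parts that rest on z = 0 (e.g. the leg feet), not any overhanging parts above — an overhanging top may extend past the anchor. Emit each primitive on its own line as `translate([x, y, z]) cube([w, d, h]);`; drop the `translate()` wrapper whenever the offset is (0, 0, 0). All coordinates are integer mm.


translate([241, 163, 0]) cube([2643, 160, 24]);
translate([241, 233, 24]) cube([2643, 20, 322]);
translate([241, 163, 346]) cube([2643, 160, 24]);


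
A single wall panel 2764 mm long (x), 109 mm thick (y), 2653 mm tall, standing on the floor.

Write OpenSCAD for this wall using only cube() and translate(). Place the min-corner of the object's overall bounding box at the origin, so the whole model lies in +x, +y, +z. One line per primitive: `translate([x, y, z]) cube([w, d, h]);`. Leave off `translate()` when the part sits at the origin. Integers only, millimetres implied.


cube([2764, 109, 2653]);


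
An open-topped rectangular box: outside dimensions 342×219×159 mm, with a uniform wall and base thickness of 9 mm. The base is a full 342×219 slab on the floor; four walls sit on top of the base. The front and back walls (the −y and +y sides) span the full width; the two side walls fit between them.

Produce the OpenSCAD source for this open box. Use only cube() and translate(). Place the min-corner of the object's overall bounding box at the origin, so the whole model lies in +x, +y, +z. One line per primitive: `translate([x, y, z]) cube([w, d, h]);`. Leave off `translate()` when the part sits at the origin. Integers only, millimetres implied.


cube([342, 219, 9]);
translate([0, 0, 9]) cube([342, 9, 150]);
translate([0, 210, 9]) cube([342, 9, 150]);
translate([0, 9, 9]) cube([9, 201, 150]);
translate([333, 9, 9]) cube([9, 201, 150]);


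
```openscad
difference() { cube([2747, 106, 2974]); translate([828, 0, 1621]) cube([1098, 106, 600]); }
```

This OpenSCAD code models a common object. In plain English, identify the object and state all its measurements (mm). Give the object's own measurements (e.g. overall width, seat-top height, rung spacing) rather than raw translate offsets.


A wall 2747 mm long (x), 106 mm thick (y), 2974 mm tall, with a rectangular window opening cut through it. The opening is 1098 mm wide and 600 mm tall; its sill is at z = 1621 mm and its near (−x) edge is 828 mm from the wall's −x end. The opening passes through the full wall thickness.


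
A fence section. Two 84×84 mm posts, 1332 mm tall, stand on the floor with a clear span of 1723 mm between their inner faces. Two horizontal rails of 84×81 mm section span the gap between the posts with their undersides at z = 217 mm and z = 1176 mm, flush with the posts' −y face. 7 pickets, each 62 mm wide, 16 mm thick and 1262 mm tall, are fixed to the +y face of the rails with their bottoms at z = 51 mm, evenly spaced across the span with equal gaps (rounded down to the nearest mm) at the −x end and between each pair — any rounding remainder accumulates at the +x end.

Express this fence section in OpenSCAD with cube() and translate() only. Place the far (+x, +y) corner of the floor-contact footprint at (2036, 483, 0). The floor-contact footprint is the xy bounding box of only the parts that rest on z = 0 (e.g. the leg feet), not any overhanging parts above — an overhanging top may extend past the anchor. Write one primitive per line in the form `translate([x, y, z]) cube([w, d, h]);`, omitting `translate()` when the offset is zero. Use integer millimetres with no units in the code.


translate([145, 399, 0]) cube([84, 84, 1332]);
translate([1952, 399, 0]) cube([84, 84, 1332]);
translate([229, 399, 217]) cube([1723, 84, 81]);
translate([229, 399, 1176]) cube([1723, 84, 81]);
translate([390, 483, 51]) cube([62, 16, 1262]);
translate([613, 483, 51]) cube([62, 16, 1262]);
translate([836, 483, 51]) cube([62, 16, 1262]);
translate([1059, 483, 51]) cube([62, 16, 1262]);
translate([1282, 483, 51]) cube([62, 16, 1262]);
translate([1505, 483, 51]) cube([62, 16, 1262]);
translate([1728, 483, 51]) cube([62, 16, 1262]);


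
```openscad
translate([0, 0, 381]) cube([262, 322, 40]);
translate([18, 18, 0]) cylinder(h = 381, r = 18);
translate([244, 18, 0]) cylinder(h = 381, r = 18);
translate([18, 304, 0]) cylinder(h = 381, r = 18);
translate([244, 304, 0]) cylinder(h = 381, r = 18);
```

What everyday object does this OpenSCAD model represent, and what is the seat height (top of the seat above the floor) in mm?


A stool. The seat height is 421 mm.

A 262×322×40 slab at z = 381 on four corner cylinders — a stool. The seat top is 381 + 40 = 421 mm.


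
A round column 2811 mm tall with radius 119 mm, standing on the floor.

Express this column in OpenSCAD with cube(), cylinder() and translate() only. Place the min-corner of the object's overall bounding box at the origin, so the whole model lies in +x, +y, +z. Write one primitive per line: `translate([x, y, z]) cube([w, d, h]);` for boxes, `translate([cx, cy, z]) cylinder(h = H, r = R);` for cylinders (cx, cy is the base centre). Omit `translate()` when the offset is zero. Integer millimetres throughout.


translate([119, 119, 0]) cylinder(h = 2811, r = 119);


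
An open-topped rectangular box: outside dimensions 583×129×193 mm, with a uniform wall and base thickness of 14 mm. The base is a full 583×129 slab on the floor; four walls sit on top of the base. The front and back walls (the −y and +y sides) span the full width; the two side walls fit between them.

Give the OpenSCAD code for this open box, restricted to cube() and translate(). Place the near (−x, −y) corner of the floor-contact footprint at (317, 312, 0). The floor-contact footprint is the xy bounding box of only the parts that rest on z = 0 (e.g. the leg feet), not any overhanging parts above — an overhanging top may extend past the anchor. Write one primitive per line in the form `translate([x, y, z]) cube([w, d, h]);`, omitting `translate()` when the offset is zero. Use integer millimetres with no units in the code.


translate([317, 312, 0]) cube([583, 129, 14]);
translate([317, 312, 14]) cube([583, 14, 179]);
translate([317, 427, 14]) cube([583, 14, 179]);
translate([317, 326, 14]) cube([14, 101, 179]);
translate([886, 326, 14]) cube([14, 101, 179]);


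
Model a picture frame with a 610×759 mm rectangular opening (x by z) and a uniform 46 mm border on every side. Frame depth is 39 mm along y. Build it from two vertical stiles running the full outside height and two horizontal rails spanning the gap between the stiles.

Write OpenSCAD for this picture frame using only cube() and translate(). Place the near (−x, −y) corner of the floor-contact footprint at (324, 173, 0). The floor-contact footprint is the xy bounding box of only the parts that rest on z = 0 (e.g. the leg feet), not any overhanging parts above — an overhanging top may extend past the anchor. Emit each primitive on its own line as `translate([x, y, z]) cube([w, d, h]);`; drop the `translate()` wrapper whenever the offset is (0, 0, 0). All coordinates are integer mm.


translate([324, 173, 0]) cube([46, 39, 851]);
translate([980, 173, 0]) cube([46, 39, 851]);
translate([370, 173, 0]) cube([610, 39, 46]);
translate([370, 173, 805]) cube([610, 39, 46]);


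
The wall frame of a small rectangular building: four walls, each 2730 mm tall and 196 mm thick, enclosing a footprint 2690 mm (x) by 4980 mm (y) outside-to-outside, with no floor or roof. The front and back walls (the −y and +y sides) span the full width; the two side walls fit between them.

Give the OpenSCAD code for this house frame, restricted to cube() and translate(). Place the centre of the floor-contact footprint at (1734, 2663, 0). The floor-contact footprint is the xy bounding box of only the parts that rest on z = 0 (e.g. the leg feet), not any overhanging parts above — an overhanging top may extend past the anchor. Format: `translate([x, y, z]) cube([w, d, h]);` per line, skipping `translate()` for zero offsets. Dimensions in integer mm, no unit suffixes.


translate([389, 173, 0]) cube([2690, 196, 2730]);
translate([389, 4957, 0]) cube([2690, 196, 2730]);
translate([389, 369, 0]) cube([196, 4588, 2730]);
translate([2883, 369, 0]) cube([196, 4588, 2730]);


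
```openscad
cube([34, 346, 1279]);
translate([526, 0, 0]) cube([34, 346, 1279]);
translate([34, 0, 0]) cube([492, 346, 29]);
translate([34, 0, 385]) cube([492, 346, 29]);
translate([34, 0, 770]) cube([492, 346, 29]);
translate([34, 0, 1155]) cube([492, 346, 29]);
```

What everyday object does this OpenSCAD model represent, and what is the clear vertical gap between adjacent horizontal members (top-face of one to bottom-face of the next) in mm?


A bookshelf. The clear shelf gap is 356 mm.

Two tall side panels with 4 horizontal boards between them — a bookshelf. The first two shelf undersides are at z = 0 and z = 385; with shelf thickness 29, the clear gap is 385 − 0 − 29 = 356 mm.
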